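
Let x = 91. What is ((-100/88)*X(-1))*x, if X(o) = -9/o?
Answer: -20475/22 ≈ -930.68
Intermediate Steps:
((-100/88)*X(-1))*x = ((-100/88)*(-9/(-1)))*91 = ((-100*1/88)*(-9*(-1)))*91 = -25/22*9*91 = -225/22*91 = -20475/22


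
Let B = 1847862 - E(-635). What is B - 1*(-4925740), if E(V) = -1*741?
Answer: 6774343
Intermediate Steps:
E(V) = -741
B = 1848603 (B = 1847862 - 1*(-741) = 1847862 + 741 = 1848603)
B - 1*(-4925740) = 1848603 - 1*(-4925740) = 1848603 + 4925740 = 6774343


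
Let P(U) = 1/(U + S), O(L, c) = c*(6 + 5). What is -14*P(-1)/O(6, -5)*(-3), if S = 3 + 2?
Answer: -21/110 ≈ -0.19091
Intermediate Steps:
S = 5
O(L, c) = 11*c (O(L, c) = c*11 = 11*c)
P(U) = 1/(5 + U) (P(U) = 1/(U + 5) = 1/(5 + U))
-14*P(-1)/O(6, -5)*(-3) = -14/((11*(-5))*(5 - 1))*(-3) = -14/((-55)*4)*(-3) = -(-14)/(55*4)*(-3) = -14*(-1/220)*(-3) = (7/110)*(-3) = -21/110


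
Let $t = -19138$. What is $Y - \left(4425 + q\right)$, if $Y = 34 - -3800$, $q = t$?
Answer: $18547$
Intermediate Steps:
$q = -19138$
$Y = 3834$ ($Y = 34 + 3800 = 3834$)
$Y - \left(4425 + q\right) = 3834 - -14713 = 3834 + \left(-4425 + 19138\right) = 3834 + 14713 = 18547$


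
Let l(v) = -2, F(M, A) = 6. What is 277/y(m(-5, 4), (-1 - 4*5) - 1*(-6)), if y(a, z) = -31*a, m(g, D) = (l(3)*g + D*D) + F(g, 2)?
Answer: -277/992 ≈ -0.27923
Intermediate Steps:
m(g, D) = 6 + D² - 2*g (m(g, D) = (-2*g + D*D) + 6 = (-2*g + D²) + 6 = (D² - 2*g) + 6 = 6 + D² - 2*g)
277/y(m(-5, 4), (-1 - 4*5) - 1*(-6)) = 277/((-31*(6 + 4² - 2*(-5)))) = 277/((-31*(6 + 16 + 10))) = 277/((-31*32)) = 277/(-992) = 277*(-1/992) = -277/992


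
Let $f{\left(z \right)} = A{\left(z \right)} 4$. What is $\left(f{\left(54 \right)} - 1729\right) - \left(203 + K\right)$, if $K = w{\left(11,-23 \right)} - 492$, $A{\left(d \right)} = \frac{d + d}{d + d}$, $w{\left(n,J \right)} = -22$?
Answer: $-1414$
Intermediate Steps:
$A{\left(d \right)} = 1$ ($A{\left(d \right)} = \frac{2 d}{2 d} = 2 d \frac{1}{2 d} = 1$)
$K = -514$ ($K = -22 - 492 = -514$)
$f{\left(z \right)} = 4$ ($f{\left(z \right)} = 1 \cdot 4 = 4$)
$\left(f{\left(54 \right)} - 1729\right) - \left(203 + K\right) = \left(4 - 1729\right) - -311 = -1725 + \left(-203 + 514\right) = -1725 + 311 = -1414$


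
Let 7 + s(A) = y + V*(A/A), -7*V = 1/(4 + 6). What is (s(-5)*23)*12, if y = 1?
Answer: -58098/35 ≈ -1659.9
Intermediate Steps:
V = -1/70 (V = -1/(7*(4 + 6)) = -⅐/10 = -⅐*⅒ = -1/70 ≈ -0.014286)
s(A) = -421/70 (s(A) = -7 + (1 - A/(70*A)) = -7 + (1 - 1/70*1) = -7 + (1 - 1/70) = -7 + 69/70 = -421/70)
(s(-5)*23)*12 = -421/70*23*12 = -9683/70*12 = -58098/35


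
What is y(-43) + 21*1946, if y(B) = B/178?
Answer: 7274105/178 ≈ 40866.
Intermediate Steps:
y(B) = B/178 (y(B) = B*(1/178) = B/178)
y(-43) + 21*1946 = (1/178)*(-43) + 21*1946 = -43/178 + 40866 = 7274105/178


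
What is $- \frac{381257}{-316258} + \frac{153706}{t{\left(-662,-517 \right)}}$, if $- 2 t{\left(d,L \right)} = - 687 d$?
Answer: $\frac{38085945881}{71916120426} \approx 0.52959$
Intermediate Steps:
$t{\left(d,L \right)} = \frac{687 d}{2}$ ($t{\left(d,L \right)} = - \frac{\left(-687\right) d}{2} = \frac{687 d}{2}$)
$- \frac{381257}{-316258} + \frac{153706}{t{\left(-662,-517 \right)}} = - \frac{381257}{-316258} + \frac{153706}{\frac{687}{2} \left(-662\right)} = \left(-381257\right) \left(- \frac{1}{316258}\right) + \frac{153706}{-227397} = \frac{381257}{316258} + 153706 \left(- \frac{1}{227397}\right) = \frac{381257}{316258} - \frac{153706}{227397} = \frac{38085945881}{71916120426}$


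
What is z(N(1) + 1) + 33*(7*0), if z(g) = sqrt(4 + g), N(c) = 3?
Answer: 2*sqrt(2) ≈ 2.8284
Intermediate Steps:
z(N(1) + 1) + 33*(7*0) = sqrt(4 + (3 + 1)) + 33*(7*0) = sqrt(4 + 4) + 33*0 = sqrt(8) + 0 = 2*sqrt(2) + 0 = 2*sqrt(2)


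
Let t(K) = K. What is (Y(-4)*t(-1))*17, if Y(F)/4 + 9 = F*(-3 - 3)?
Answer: -1020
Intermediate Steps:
Y(F) = -36 - 24*F (Y(F) = -36 + 4*(F*(-3 - 3)) = -36 + 4*(F*(-6)) = -36 + 4*(-6*F) = -36 - 24*F)
(Y(-4)*t(-1))*17 = ((-36 - 24*(-4))*(-1))*17 = ((-36 + 96)*(-1))*17 = (60*(-1))*17 = -60*17 = -1020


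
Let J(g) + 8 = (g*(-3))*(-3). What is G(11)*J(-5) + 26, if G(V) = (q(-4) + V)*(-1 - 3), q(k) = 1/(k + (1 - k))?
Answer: 2570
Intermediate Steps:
q(k) = 1 (q(k) = 1/1 = 1)
G(V) = -4 - 4*V (G(V) = (1 + V)*(-1 - 3) = (1 + V)*(-4) = -4 - 4*V)
J(g) = -8 + 9*g (J(g) = -8 + (g*(-3))*(-3) = -8 - 3*g*(-3) = -8 + 9*g)
G(11)*J(-5) + 26 = (-4 - 4*11)*(-8 + 9*(-5)) + 26 = (-4 - 44)*(-8 - 45) + 26 = -48*(-53) + 26 = 2544 + 26 = 2570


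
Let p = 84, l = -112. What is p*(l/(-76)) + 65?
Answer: 3587/19 ≈ 188.79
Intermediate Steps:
p*(l/(-76)) + 65 = 84*(-112/(-76)) + 65 = 84*(-112*(-1/76)) + 65 = 84*(28/19) + 65 = 2352/19 + 65 = 3587/19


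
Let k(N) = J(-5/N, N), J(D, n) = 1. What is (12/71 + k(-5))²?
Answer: 6889/5041 ≈ 1.3666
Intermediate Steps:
k(N) = 1
(12/71 + k(-5))² = (12/71 + 1)² = (83/71)² = 6889/5041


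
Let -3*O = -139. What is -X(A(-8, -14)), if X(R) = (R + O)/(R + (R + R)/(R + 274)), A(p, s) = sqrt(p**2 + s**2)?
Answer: -113185/113874 - 2619289*sqrt(65)/7401810 ≈ -3.8470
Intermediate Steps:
O = 139/3 (O = -1/3*(-139) = 139/3 ≈ 46.333)
X(R) = (139/3 + R)/(R + 2*R/(274 + R)) (X(R) = (R + 139/3)/(R + (R + R)/(R + 274)) = (139/3 + R)/(R + (2*R)/(274 + R)) = (139/3 + R)/(R + 2*R/(274 + R)))
-X(A(-8, -14)) = -(38086 + 3*(sqrt((-8)**2 + (-14)**2))**2 + 961*sqrt((-8)**2 + (-14)**2))/(3*(sqrt((-8)**2 + (-14)**2))*(276 + sqrt((-8)**2 + (-14)**2))) = -(38086 + 3*(sqrt(64 + 196))**2 + 961*sqrt(64 + 196))/(3*(sqrt(64 + 196))*(276 + sqrt(64 + 196))) = -(38086 + 3*(sqrt(260))**2 + 961*sqrt(260))/(3*(sqrt(260))*(276 + sqrt(260))) = -(38086 + 3*(2*sqrt(65))**2 + 961*(2*sqrt(65)))/(3*(2*sqrt(65))*(276 + 2*sqrt(65))) = -sqrt(65)/130*(38086 + 3*260 + 1922*sqrt(65))/(3*(276 + 2*sqrt(65))) = -sqrt(65)/130*(38086 + 780 + 1922*sqrt(65))/(3*(276 + 2*sqrt(65))) = -sqrt(65)/130*(38866 + 1922*sqrt(65))/(3*(276 + 2*sqrt(65))) = -sqrt(65)*(38866 + 1922*sqrt(65))/(390*(276 + 2*sqrt(65)))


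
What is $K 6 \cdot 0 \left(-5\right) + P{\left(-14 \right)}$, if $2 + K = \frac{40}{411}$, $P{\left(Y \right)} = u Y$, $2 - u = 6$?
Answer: $56$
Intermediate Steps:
$u = -4$ ($u = 2 - 6 = -4$)
$P{\left(Y \right)} = - 4 Y$
$K = - \frac{782}{411}$ ($K = -2 + \frac{40}{411} = - \frac{782}{411} \approx -1.9027$)
$K 6 \cdot 0 \left(-5\right) + P{\left(-14 \right)} = - \frac{782 \cdot 6 \cdot 0 \left(-5\right)}{411} - -56 = - \frac{782 \cdot 0 \left(-5\right)}{411} + 56 = \left(- \frac{782}{411}\right) 0 + 56 = 0 + 56 = 56$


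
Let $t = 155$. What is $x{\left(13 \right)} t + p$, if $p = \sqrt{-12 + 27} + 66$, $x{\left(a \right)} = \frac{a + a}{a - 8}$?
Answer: $872 + \sqrt{15} \approx 875.87$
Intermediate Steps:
$x{\left(a \right)} = \frac{2 a}{-8 + a}$
$p = 66 + \sqrt{15}$ ($p = \sqrt{15} + 66 = 66 + \sqrt{15} \approx 69.873$)
$x{\left(13 \right)} t + p = 2 \cdot 13 \frac{1}{-8 + 13} \cdot 155 + \left(66 + \sqrt{15}\right) = 2 \cdot 13 \cdot \frac{1}{5} \cdot 155 + \left(66 + \sqrt{15}\right) = \frac{26}{5} \cdot 155 + \left(66 + \sqrt{15}\right) = 806 + \left(66 + \sqrt{15}\right) = 872 + \sqrt{15}$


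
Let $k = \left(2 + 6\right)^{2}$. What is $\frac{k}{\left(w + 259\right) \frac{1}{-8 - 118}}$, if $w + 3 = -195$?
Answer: $- \frac{8064}{61} \approx -132.2$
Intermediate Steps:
$w = -198$ ($w = -3 - 195 = -198$)
$k = 64$ ($k = 8^{2} = 64$)
$\frac{k}{\left(w + 259\right) \frac{1}{-8 - 118}} = \frac{64}{\left(-198 + 259\right) \frac{1}{-8 - 118}} = \frac{64}{61 \frac{1}{-126}} = \frac{64}{61 \left(- \frac{1}{126}\right)} = \frac{64}{- \frac{61}{126}} = 64 \left(- \frac{126}{61}\right) = - \frac{8064}{61}$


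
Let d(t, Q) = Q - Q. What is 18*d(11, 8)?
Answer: 0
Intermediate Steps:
d(t, Q) = 0
18*d(11, 8) = 18*0 = 0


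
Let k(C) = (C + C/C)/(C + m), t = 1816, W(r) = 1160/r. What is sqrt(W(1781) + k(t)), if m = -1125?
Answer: sqrt(4969002764427)/1230671 ≈ 1.8113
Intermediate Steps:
k(C) = (1 + C)/(-1125 + C) (k(C) = (C + C/C)/(C - 1125) = (C + 1)/(-1125 + C) = (1 + C)/(-1125 + C))
sqrt(W(1781) + k(t)) = sqrt(1160/1781 + (1 + 1816)/(-1125 + 1816)) = sqrt(1160*(1/1781) + 1817/691) = sqrt(1160/1781 + (1/691)*1817) = sqrt(1160/1781 + 1817/691) = sqrt(4037637/1230671) = sqrt(4969002764427)/1230671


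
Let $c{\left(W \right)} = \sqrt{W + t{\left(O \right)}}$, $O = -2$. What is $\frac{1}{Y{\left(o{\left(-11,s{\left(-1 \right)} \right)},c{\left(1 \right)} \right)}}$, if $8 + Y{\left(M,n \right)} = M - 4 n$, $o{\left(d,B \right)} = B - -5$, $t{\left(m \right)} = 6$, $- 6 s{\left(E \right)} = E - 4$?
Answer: $\frac{78}{3863} - \frac{144 \sqrt{7}}{3863} \approx -0.078433$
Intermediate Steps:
$s{\left(E \right)} = \frac{2}{3} - \frac{E}{6}$ ($s{\left(E \right)} = - \frac{E - 4}{6} = - \frac{-4 + E}{6} = \frac{2}{3} - \frac{E}{6}$)
$o{\left(d,B \right)} = 5 + B$ ($o{\left(d,B \right)} = B + 5 = 5 + B$)
$c{\left(W \right)} = \sqrt{6 + W}$ ($c{\left(W \right)} = \sqrt{W + 6} = \sqrt{6 + W}$)
$Y{\left(M,n \right)} = -8 + M - 4 n$ ($Y{\left(M,n \right)} = -8 + \left(M - 4 n\right) = -8 + M - 4 n$)
$\frac{1}{Y{\left(o{\left(-11,s{\left(-1 \right)} \right)},c{\left(1 \right)} \right)}} = \frac{1}{-8 + \left(5 + \left(\frac{2}{3} - - \frac{1}{6}\right)\right) - 4 \sqrt{6 + 1}} = \frac{1}{-8 + \left(5 + \left(\frac{2}{3} + \frac{1}{6}\right)\right) - 4 \sqrt{7}} = \frac{1}{-8 + \left(5 + \frac{5}{6}\right) - 4 \sqrt{7}} = \frac{1}{-8 + \frac{35}{6} - 4 \sqrt{7}} = \frac{1}{- \frac{13}{6} - 4 \sqrt{7}}$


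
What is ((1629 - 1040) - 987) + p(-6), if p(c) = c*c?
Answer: -362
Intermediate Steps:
p(c) = c²
((1629 - 1040) - 987) + p(-6) = ((1629 - 1040) - 987) + (-6)² = (589 - 987) + 36 = -398 + 36 = -362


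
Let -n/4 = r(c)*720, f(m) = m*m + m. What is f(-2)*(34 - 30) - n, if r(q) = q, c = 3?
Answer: 8648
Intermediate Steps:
f(m) = m + m² (f(m) = m² + m = m + m²)
n = -8640 (n = -12*720 = -4*2160 = -8640)
f(-2)*(34 - 30) - n = (-2*(1 - 2))*(34 - 30) - 1*(-8640) = -2*(-1)*4 + 8640 = 2*4 + 8640 = 8 + 8640 = 8648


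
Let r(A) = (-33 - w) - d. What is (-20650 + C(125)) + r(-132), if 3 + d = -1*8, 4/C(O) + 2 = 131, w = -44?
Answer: -2661008/129 ≈ -20628.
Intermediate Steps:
C(O) = 4/129 (C(O) = 4/(-2 + 131) = 4/129)
d = -11 (d = -3 - 1*8 = -3 - 8 = -11)
r(A) = 22 (r(A) = (-33 - 1*(-44)) - 1*(-11) = (-33 + 44) + 11 = 11 + 11 = 22)
(-20650 + C(125)) + r(-132) = (-20650 + 4/129) + 22 = -2663846/129 + 22 = -2661008/129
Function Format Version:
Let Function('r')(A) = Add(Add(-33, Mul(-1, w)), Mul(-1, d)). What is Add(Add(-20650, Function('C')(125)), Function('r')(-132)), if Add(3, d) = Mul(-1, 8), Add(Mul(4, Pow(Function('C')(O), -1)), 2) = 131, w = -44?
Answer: Rational(-2661008, 129) ≈ -20628.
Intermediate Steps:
Function('C')(O) = Rational(4, 129) (Function('C')(O) = Mul(4, Pow(Add(-2, 131), -1)) = Mul(4, Pow(129, -1)) = Mul(4, Rational(1, 129)) = Rational(4, 129))
d = -11 (d = Add(-3, Mul(-1, 8)) = Add(-3, -8) = -11)
Function('r')(A) = 22 (Function('r')(A) = Add(Add(-33, Mul(-1, -44)), Mul(-1, -11)) = Add(Add(-33, 44), 11) = Add(11, 11) = 22)
Add(Add(-20650, Function('C')(125)), Function('r')(-132)) = Add(Add(-20650, Rational(4, 129)), 22) = Add(Rational(-2663846, 129), 22) = Rational(-2661008, 129)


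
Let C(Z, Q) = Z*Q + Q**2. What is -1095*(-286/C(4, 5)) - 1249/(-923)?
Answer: 19274141/2769 ≈ 6960.7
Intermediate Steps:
C(Z, Q) = Q**2 + Q*Z (C(Z, Q) = Q*Z + Q**2 = Q**2 + Q*Z)
-1095*(-286/C(4, 5)) - 1249/(-923) = -1095*(-286/(5*(5 + 4))) - 1249/(-923) = -1095/((-5*9/286)) - 1249*(-1/923) = -1095/((-1/286*45)) + 1249/923 = -1095/(-45/286) + 1249/923 = -1095*(-286/45) + 1249/923 = 20878/3 + 1249/923 = 19274141/2769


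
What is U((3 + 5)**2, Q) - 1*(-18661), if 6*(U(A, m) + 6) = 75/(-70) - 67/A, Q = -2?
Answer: 50143691/2688 ≈ 18655.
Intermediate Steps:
U(A, m) = -173/28 - 67/(6*A) (U(A, m) = -6 + (75/(-70) - 67/A)/6 = -6 + (75*(-1/70) - 67/A)/6 = -6 + (-15/14 - 67/A)/6 = -6 + (-5/28 - 67/(6*A)) = -173/28 - 67/(6*A))
U((3 + 5)**2, Q) - 1*(-18661) = (-938 - 519*(3 + 5)**2)/(84*((3 + 5)**2)) - 1*(-18661) = (-938 - 519*8**2)/(84*(8**2)) + 18661 = (1/84)*(-938 - 519*64)/64 + 18661 = (1/84)*(1/64)*(-938 - 33216) + 18661 = (1/84)*(1/64)*(-34154) + 18661 = -17077/2688 + 18661 = 50143691/2688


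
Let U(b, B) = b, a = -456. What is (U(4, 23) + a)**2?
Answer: 204304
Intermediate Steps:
(U(4, 23) + a)**2 = (4 - 456)**2 = (-452)**2 = 204304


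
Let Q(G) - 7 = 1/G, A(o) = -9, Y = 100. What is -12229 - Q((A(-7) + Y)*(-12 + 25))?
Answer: -14475189/1183 ≈ -12236.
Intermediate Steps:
Q(G) = 7 + 1/G
-12229 - Q((A(-7) + Y)*(-12 + 25)) = -12229 - (7 + 1/((-9 + 100)*(-12 + 25))) = -12229 - (7 + 1/(91*13)) = -12229 - (7 + 1/1183) = -12229 - 1*8282/1183 = -12229 - 8282/1183 = -14475189/1183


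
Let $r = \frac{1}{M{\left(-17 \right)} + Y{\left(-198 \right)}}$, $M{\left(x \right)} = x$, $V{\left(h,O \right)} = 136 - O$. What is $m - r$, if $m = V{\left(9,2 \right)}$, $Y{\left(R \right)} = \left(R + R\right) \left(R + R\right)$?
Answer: $\frac{21011065}{156799} \approx 134.0$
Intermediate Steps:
$Y{\left(R \right)} = 4 R^{2}$ ($Y{\left(R \right)} = 2 R 2 R = 4 R^{2}$)
$r = \frac{1}{156799}$ ($r = \frac{1}{-17 + 4 \left(-198\right)^{2}} = \frac{1}{-17 + 4 \cdot 39204} = \frac{1}{-17 + 156816} = \frac{1}{156799} \approx 6.3776 \cdot 10^{-6}$)
$m = 134$ ($m = 136 - 2 = 134$)
$m - r = 134 - \frac{1}{156799} = \frac{21011065}{156799}$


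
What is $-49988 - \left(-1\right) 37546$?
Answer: $-12442$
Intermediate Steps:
$-49988 - \left(-1\right) 37546 = -49988 - -37546 = -49988 + 37546 = -12442$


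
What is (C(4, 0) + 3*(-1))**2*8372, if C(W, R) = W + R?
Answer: 8372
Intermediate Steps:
C(W, R) = R + W
(C(4, 0) + 3*(-1))**2*8372 = ((0 + 4) + 3*(-1))**2*8372 = (4 - 3)**2*8372 = 1**2*8372 = 1*8372 = 8372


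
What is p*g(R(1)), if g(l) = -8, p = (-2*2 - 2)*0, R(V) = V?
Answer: 0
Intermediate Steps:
p = 0 (p = (-4 - 2)*0 = -6*0 = 0)
p*g(R(1)) = 0*(-8) = 0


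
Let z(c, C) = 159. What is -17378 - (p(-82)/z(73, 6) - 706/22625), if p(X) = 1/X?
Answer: -5126235758047/294984750 ≈ -17378.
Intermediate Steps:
-17378 - (p(-82)/z(73, 6) - 706/22625) = -17378 - (1/(-82*159) - 706/22625) = -17378 - (-1/82*1/159 - 706*1/22625) = -17378 - (-1/13038 - 706/22625) = -17378 - 1*(-9227453/294984750) = -17378 + 9227453/294984750 = -5126235758047/294984750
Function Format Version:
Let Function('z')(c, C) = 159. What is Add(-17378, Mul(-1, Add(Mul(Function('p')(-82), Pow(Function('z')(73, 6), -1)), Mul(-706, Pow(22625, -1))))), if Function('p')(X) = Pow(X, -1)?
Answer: Rational(-5126235758047, 294984750) ≈ -17378.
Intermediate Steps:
Add(-17378, Mul(-1, Add(Mul(Function('p')(-82), Pow(Function('z')(73, 6), -1)), Mul(-706, Pow(22625, -1))))) = Add(-17378, Mul(-1, Add(Mul(Pow(-82, -1), Pow(159, -1)), Mul(-706, Pow(22625, -1))))) = Add(-17378, Mul(-1, Add(Mul(Rational(-1, 82), Rational(1, 159)), Mul(-706, Rational(1, 22625))))) = Add(-17378, Mul(-1, Add(Rational(-1, 13038), Rational(-706, 22625)))) = Add(-17378, Mul(-1, Rational(-9227453, 294984750))) = Add(-17378, Rational(9227453, 294984750)) = Rational(-5126235758047, 294984750)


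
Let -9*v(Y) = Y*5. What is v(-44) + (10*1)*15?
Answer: 1570/9 ≈ 174.44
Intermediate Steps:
v(Y) = -5*Y/9 (v(Y) = -Y*5/9 = -5*Y/9)
v(-44) + (10*1)*15 = -5/9*(-44) + (10*1)*15 = 220/9 + 10*15 = 220/9 + 150 = 1570/9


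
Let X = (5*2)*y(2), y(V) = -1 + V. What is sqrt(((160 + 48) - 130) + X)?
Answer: 2*sqrt(22) ≈ 9.3808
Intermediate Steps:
X = 10 (X = (5*2)*(-1 + 2) = 10*1 = 10)
sqrt(((160 + 48) - 130) + X) = sqrt(((160 + 48) - 130) + 10) = sqrt((208 - 130) + 10) = sqrt(78 + 10) = sqrt(88) = 2*sqrt(22)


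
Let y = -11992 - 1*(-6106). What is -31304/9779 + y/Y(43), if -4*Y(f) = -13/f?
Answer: -1414369760/18161 ≈ -77880.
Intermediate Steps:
Y(f) = 13/(4*f) (Y(f) = -(-13)/(4*f) = 13/(4*f))
y = -5886 (y = -11992 + 6106 = -5886)
-31304/9779 + y/Y(43) = -31304/9779 - 5886/((13/4)/43) = -31304*1/9779 - 5886/((13/4)*(1/43)) = -4472/1397 - 5886/13/172 = -4472/1397 - 5886*172/13 = -4472/1397 - 1012392/13 = -1414369760/18161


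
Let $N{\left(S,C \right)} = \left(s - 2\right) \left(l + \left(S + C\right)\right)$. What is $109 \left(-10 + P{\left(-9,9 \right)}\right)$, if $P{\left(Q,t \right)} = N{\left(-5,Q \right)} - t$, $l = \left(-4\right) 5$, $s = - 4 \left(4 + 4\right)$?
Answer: $123933$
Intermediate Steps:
$s = -32$ ($s = \left(-4\right) 8 = -32$)
$l = -20$
$N{\left(S,C \right)} = 680 - 34 C - 34 S$ ($N{\left(S,C \right)} = \left(-32 - 2\right) \left(-20 + \left(S + C\right)\right) = - 34 \left(-20 + \left(C + S\right)\right) = - 34 \left(-20 + C + S\right) = 680 - 34 C - 34 S$)
$P{\left(Q,t \right)} = 850 - t - 34 Q$ ($P{\left(Q,t \right)} = \left(680 - 34 Q - -170\right) - t = \left(680 - 34 Q + 170\right) - t = \left(850 - 34 Q\right) - t = 850 - t - 34 Q$)
$109 \left(-10 + P{\left(-9,9 \right)}\right) = 109 \left(-10 - -1147\right) = 109 \left(-10 + \left(850 - 9 + 306\right)\right) = 109 \left(-10 + 1147\right) = 109 \cdot 1137 = 123933$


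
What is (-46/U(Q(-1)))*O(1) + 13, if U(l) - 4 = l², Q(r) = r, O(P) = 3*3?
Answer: -349/5 ≈ -69.800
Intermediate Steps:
O(P) = 9
U(l) = 4 + l²
(-46/U(Q(-1)))*O(1) + 13 = -46/(4 + (-1)²)*9 + 13 = -46/(4 + 1)*9 + 13 = -46/5*9 + 13 = -414/5 + 13 = -349/5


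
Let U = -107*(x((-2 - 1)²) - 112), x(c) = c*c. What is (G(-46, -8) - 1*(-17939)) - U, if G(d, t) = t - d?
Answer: 14660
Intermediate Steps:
x(c) = c²
U = 3317 (U = -107*(((-2 - 1)²)² - 112) = -107*(((-3)²)² - 112) = -107*(9² - 112) = -107*(81 - 112) = -107*(-31) = 3317)
(G(-46, -8) - 1*(-17939)) - U = ((-8 - 1*(-46)) - 1*(-17939)) - 1*3317 = ((-8 + 46) + 17939) - 3317 = (38 + 17939) - 3317 = 17977 - 3317 = 14660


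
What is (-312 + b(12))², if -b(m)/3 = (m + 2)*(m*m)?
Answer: 40449600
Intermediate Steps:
b(m) = -3*m²*(2 + m) (b(m) = -3*(m + 2)*m*m = -3*(2 + m)*m² = -3*m²*(2 + m))
(-312 + b(12))² = (-312 + 3*12²*(-2 - 1*12))² = (-312 + 3*144*(-2 - 12))² = (-312 + 3*144*(-14))² = (-312 - 6048)² = (-6360)² = 40449600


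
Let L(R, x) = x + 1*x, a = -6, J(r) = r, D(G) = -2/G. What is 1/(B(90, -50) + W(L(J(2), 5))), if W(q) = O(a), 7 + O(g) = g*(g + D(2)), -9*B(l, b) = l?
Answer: 1/25 ≈ 0.040000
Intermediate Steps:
B(l, b) = -l/9
L(R, x) = 2*x (L(R, x) = x + x = 2*x)
O(g) = -7 + g*(-1 + g) (O(g) = -7 + g*(g - 2/2) = -7 + g*(g - 2*½) = -7 + g*(g - 1) = -7 + g*(-1 + g))
W(q) = 35 (W(q) = -7 + (-6)² - 1*(-6) = -7 + 36 + 6 = 35)
1/(B(90, -50) + W(L(J(2), 5))) = 1/(-⅑*90 + 35) = 1/(-10 + 35) = 1/25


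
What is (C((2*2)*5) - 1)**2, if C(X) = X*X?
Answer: 159201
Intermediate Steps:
C(X) = X**2
(C((2*2)*5) - 1)**2 = (((2*2)*5)**2 - 1)**2 = ((4*5)**2 - 1)**2 = (20**2 - 1)**2 = (400 - 1)**2 = 399**2 = 159201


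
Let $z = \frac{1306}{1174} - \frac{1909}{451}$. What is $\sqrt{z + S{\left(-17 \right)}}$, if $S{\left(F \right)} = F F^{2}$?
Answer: $\frac{i \sqrt{344549635698257}}{264737} \approx 70.115 i$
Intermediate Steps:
$S{\left(F \right)} = F^{3}$
$z = - \frac{826080}{264737}$ ($z = 1306 \cdot \frac{1}{1174} - \frac{1909}{451} = \frac{653}{587} - \frac{1909}{451} = - \frac{826080}{264737} \approx -3.1204$)
$\sqrt{z + S{\left(-17 \right)}} = \sqrt{- \frac{826080}{264737} + \left(-17\right)^{3}} = \sqrt{- \frac{826080}{264737} - 4913} = \sqrt{- \frac{1301478961}{264737}} = \frac{i \sqrt{344549635698257}}{264737}$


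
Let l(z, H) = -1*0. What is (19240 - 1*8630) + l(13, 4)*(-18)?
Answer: 10610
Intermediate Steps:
l(z, H) = 0
(19240 - 1*8630) + l(13, 4)*(-18) = (19240 - 1*8630) + 0*(-18) = (19240 - 8630) + 0 = 10610 + 0 = 10610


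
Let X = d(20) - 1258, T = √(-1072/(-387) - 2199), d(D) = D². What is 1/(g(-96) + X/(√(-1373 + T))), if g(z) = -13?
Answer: -√(-177117 + I*√36547463)/(13*√(-177117 + I*√36547463) + 858*√129) ≈ -0.018731 - 0.032365*I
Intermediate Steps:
T = I*√36547463/129 (T = √(-1072*(-1/387) - 2199) = √(1072/387 - 2199) = √(-849941/387) = I*√36547463/129 ≈ 46.864*I)
X = -858 (X = 20² - 1258 = 400 - 1258 = -858)
1/(g(-96) + X/(√(-1373 + T))) = 1/(-13 - 858/√(-1373 + I*√36547463/129))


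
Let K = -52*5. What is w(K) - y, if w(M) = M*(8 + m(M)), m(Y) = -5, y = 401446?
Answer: -402226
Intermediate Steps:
K = -260
w(M) = 3*M (w(M) = M*(8 - 5) = M*3 = 3*M)
w(K) - y = 3*(-260) - 1*401446 = -780 - 401446 = -402226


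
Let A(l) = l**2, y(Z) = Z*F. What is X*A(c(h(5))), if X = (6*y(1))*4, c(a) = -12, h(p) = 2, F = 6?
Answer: 20736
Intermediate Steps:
y(Z) = 6*Z (y(Z) = Z*6 = 6*Z)
X = 144 (X = (6*(6*1))*4 = (6*6)*4 = 36*4 = 144)
X*A(c(h(5))) = 144*(-12)**2 = 144*144 = 20736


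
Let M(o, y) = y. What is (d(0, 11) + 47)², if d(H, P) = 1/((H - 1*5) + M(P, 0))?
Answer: 54756/25 ≈ 2190.2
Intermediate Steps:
d(H, P) = 1/(-5 + H) (d(H, P) = 1/((H - 1*5) + 0) = 1/((H - 5) + 0) = 1/((-5 + H) + 0) = 1/(-5 + H))
(d(0, 11) + 47)² = (1/(-5 + 0) + 47)² = (1/(-5) + 47)² = (-⅕ + 47)² = (234/5)² = 54756/25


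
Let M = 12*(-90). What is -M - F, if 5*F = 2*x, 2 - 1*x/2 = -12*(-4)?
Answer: 5584/5 ≈ 1116.8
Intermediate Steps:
x = -92 (x = 4 - (-24)*(-4) = 4 - 2*48 = 4 - 96 = -92)
F = -184/5 (F = (2*(-92))/5 = (⅕)*(-184) = -184/5 ≈ -36.800)
M = -1080
-M - F = -1*(-1080) - 1*(-184/5) = 1080 + 184/5 = 5584/5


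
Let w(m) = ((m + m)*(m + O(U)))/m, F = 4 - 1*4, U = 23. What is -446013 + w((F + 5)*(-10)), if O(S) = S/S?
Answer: -446111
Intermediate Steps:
F = 0 (F = 4 - 4 = 0)
O(S) = 1
w(m) = 2 + 2*m (w(m) = ((m + m)*(m + 1))/m = ((2*m)*(1 + m))/m = (2*m*(1 + m))/m = 2 + 2*m)
-446013 + w((F + 5)*(-10)) = -446013 + (2 + 2*((0 + 5)*(-10))) = -446013 + (2 + 2*(5*(-10))) = -446013 + (2 + 2*(-50)) = -446013 + (2 - 100) = -446013 - 98 = -446111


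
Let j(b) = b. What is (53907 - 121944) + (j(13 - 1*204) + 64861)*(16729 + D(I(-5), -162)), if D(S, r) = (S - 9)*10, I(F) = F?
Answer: 1072742593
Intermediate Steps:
D(S, r) = -90 + 10*S (D(S, r) = (-9 + S)*10 = -90 + 10*S)
(53907 - 121944) + (j(13 - 1*204) + 64861)*(16729 + D(I(-5), -162)) = (53907 - 121944) + ((13 - 1*204) + 64861)*(16729 + (-90 + 10*(-5))) = -68037 + ((13 - 204) + 64861)*(16729 + (-90 - 50)) = -68037 + (-191 + 64861)*(16729 - 140) = -68037 + 64670*16589 = -68037 + 1072810630 = 1072742593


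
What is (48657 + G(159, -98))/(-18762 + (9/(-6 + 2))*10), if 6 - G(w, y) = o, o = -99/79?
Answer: -2562984/989317 ≈ -2.5907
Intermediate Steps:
o = -99/79 (o = -99*1/79 = -99/79 ≈ -1.2532)
G(w, y) = 573/79 (G(w, y) = 6 - 1*(-99/79) = 6 + 99/79 = 573/79)
(48657 + G(159, -98))/(-18762 + (9/(-6 + 2))*10) = (48657 + 573/79)/(-18762 + (9/(-6 + 2))*10) = 3844476/(79*(-18762 + (9/(-4))*10)) = 3844476/(79*(-18762 + (9*(-¼))*10)) = 3844476/(79*(-18762 - 9/4*10)) = 3844476/(79*(-18762 - 45/2)) = 3844476/(79*(-37569/2)) = (3844476/79)*(-2/37569) = -2562984/989317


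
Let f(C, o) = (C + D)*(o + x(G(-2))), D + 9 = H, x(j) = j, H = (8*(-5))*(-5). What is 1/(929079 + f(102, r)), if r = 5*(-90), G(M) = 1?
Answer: 1/797522 ≈ 1.2539e-6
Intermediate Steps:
H = 200 (H = -40*(-5) = 200)
D = 191 (D = -9 + 200 = 191)
r = -450
f(C, o) = (1 + o)*(191 + C) (f(C, o) = (C + 191)*(o + 1) = (191 + C)*(1 + o) = (1 + o)*(191 + C))
1/(929079 + f(102, r)) = 1/(929079 + (191 + 102 + 191*(-450) + 102*(-450))) = 1/(929079 + (191 + 102 - 85950 - 45900)) = 1/(929079 - 131557) = 1/797522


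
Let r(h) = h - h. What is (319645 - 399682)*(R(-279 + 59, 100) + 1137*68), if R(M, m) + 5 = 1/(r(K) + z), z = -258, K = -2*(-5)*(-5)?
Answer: -532145656923/86 ≈ -6.1877e+9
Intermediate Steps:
K = -50 (K = 10*(-5) = -50)
r(h) = 0
R(M, m) = -1291/258 (R(M, m) = -5 + 1/(0 - 258) = -5 + 1/(-258) = -5 - 1/258 = -1291/258)
(319645 - 399682)*(R(-279 + 59, 100) + 1137*68) = (319645 - 399682)*(-1291/258 + 1137*68) = -80037*(-1291/258 + 77316) = -80037*19946237/258 = -532145656923/86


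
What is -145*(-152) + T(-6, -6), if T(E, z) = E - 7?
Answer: 22027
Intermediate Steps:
T(E, z) = -7 + E
-145*(-152) + T(-6, -6) = -145*(-152) + (-7 - 6) = 22040 - 13 = 22027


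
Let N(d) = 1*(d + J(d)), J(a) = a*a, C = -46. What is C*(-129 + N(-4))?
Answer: 5382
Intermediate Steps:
J(a) = a²
N(d) = d + d² (N(d) = 1*(d + d²) = d + d²)
C*(-129 + N(-4)) = -46*(-129 - 4*(1 - 4)) = -46*(-129 - 4*(-3)) = -46*(-129 + 12) = -46*(-117) = 5382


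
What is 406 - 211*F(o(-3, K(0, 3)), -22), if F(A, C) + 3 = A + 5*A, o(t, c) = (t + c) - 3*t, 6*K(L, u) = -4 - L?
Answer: -5713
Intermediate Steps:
K(L, u) = -2/3 - L/6 (K(L, u) = (-4 - L)/6 = -2/3 - L/6)
o(t, c) = c - 2*t (o(t, c) = (c + t) - 3*t = c - 2*t)
F(A, C) = -3 + 6*A (F(A, C) = -3 + (A + 5*A) = -3 + 6*A)
406 - 211*F(o(-3, K(0, 3)), -22) = 406 - 211*(-3 + 6*((-2/3 - 1/6*0) - 2*(-3))) = 406 - 211*(-3 + 6*((-2/3 + 0) + 6)) = 406 - 211*(-3 + 6*(-2/3 + 6)) = 406 - 211*(-3 + 6*(16/3)) = 406 - 211*(-3 + 32) = 406 - 211*29 = 406 - 6119 = -5713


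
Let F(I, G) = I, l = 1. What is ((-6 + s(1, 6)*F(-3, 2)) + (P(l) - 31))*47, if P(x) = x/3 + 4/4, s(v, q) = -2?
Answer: -4183/3 ≈ -1394.3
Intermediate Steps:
P(x) = 1 + x/3 (P(x) = x*(⅓) + 4*(¼) = x/3 + 1 = 1 + x/3)
((-6 + s(1, 6)*F(-3, 2)) + (P(l) - 31))*47 = ((-6 - 2*(-3)) + ((1 + (⅓)*1) - 31))*47 = ((-6 + 6) + ((1 + ⅓) - 31))*47 = (0 + (4/3 - 31))*47 = (0 - 89/3)*47 = -89/3*47 = -4183/3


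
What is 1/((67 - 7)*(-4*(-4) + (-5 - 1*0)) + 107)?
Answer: 1/767 ≈ 0.0013038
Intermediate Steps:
1/((67 - 7)*(-4*(-4) + (-5 - 1*0)) + 107) = 1/(60*(16 + (-5 + 0)) + 107) = 1/(60*(16 - 5) + 107) = 1/(60*11 + 107) = 1/(660 + 107) = 1/767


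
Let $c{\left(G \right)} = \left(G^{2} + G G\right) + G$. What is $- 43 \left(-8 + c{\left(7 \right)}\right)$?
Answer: $-4171$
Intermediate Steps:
$c{\left(G \right)} = G + 2 G^{2}$ ($c{\left(G \right)} = \left(G^{2} + G^{2}\right) + G = 2 G^{2} + G = G + 2 G^{2}$)
$- 43 \left(-8 + c{\left(7 \right)}\right) = - 43 \left(-8 + 7 \left(1 + 2 \cdot 7\right)\right) = - 43 \left(-8 + 7 \left(1 + 14\right)\right) = - 43 \left(-8 + 7 \cdot 15\right) = - 43 \left(-8 + 105\right) = \left(-43\right) 97 = -4171$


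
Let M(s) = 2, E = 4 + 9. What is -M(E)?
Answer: -2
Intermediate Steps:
E = 13
-M(E) = -1*2 = -2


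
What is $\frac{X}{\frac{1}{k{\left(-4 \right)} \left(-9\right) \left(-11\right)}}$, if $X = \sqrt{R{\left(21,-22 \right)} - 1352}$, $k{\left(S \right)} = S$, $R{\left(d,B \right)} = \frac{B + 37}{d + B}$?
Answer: $- 396 i \sqrt{1367} \approx - 14641.0 i$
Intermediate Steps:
$R{\left(d,B \right)} = \frac{37 + B}{B + d}$
$X = i \sqrt{1367}$ ($X = \sqrt{\frac{37 - 22}{-22 + 21} - 1352} = \sqrt{\frac{1}{-1} \cdot 15 - 1352} = \sqrt{\left(-1\right) 15 - 1352} = \sqrt{-15 - 1352} = \sqrt{-1367} = i \sqrt{1367} \approx 36.973 i$)
$\frac{X}{\frac{1}{k{\left(-4 \right)} \left(-9\right) \left(-11\right)}} = \frac{i \sqrt{1367}}{\frac{1}{\left(-4\right) \left(-9\right) \left(-11\right)}} = \frac{i \sqrt{1367}}{\frac{1}{36 \left(-11\right)}} = \frac{i \sqrt{1367}}{\frac{1}{-396}} = \frac{i \sqrt{1367}}{- \frac{1}{396}} = i \sqrt{1367} \left(-396\right) = - 396 i \sqrt{1367}$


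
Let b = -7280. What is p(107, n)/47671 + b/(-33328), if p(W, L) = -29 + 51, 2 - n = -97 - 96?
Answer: 21736131/99298693 ≈ 0.21890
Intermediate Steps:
n = 195 (n = 2 - (-97 - 96) = 2 - 1*(-193) = 2 + 193 = 195)
p(W, L) = 22
p(107, n)/47671 + b/(-33328) = 22/47671 - 7280/(-33328) = 22*(1/47671) - 7280*(-1/33328) = 22/47671 + 455/2083 = 21736131/99298693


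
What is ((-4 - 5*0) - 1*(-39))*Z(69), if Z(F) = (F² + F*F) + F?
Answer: 335685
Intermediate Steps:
Z(F) = F + 2*F² (Z(F) = (F² + F²) + F = 2*F² + F = F + 2*F²)
((-4 - 5*0) - 1*(-39))*Z(69) = ((-4 - 5*0) - 1*(-39))*(69*(1 + 2*69)) = ((-4 + 0) + 39)*(69*(1 + 138)) = (-4 + 39)*(69*139) = 35*9591 = 335685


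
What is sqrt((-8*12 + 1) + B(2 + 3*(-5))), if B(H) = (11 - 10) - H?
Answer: 9*I ≈ 9.0*I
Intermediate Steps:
B(H) = 1 - H
sqrt((-8*12 + 1) + B(2 + 3*(-5))) = sqrt((-8*12 + 1) + (1 - (2 + 3*(-5)))) = sqrt((-96 + 1) + (1 - (2 - 15))) = sqrt(-95 + (1 - 1*(-13))) = sqrt(-95 + (1 + 13)) = sqrt(-95 + 14) = sqrt(-81) = 9*I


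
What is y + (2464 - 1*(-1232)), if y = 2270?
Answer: 5966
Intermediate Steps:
y + (2464 - 1*(-1232)) = 2270 + (2464 - 1*(-1232)) = 2270 + (2464 + 1232) = 2270 + 3696 = 5966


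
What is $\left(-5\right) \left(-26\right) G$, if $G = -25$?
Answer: $-3250$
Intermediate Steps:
$\left(-5\right) \left(-26\right) G = \left(-5\right) \left(-26\right) \left(-25\right) = 130 \left(-25\right) = -3250$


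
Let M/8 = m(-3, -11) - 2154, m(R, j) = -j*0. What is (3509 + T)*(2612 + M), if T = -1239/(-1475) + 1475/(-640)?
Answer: -8204826603/160 ≈ -5.1280e+7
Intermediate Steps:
m(R, j) = 0
T = -4687/3200 (T = -1239*(-1/1475) + 1475*(-1/640) = 21/25 - 295/128 = -4687/3200 ≈ -1.4647)
M = -17232 (M = 8*(0 - 2154) = 8*(-2154) = -17232)
(3509 + T)*(2612 + M) = (3509 - 4687/3200)*(2612 - 17232) = (11224113/3200)*(-14620) = -8204826603/160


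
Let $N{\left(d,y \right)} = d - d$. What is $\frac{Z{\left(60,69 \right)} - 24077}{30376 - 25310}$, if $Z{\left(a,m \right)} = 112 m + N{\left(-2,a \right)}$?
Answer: $- \frac{16349}{5066} \approx -3.2272$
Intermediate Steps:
$N{\left(d,y \right)} = 0$
$Z{\left(a,m \right)} = 112 m$ ($Z{\left(a,m \right)} = 112 m + 0 = 112 m$)
$\frac{Z{\left(60,69 \right)} - 24077}{30376 - 25310} = \frac{112 \cdot 69 - 24077}{30376 - 25310} = \frac{7728 - 24077}{5066} = \left(-16349\right) \frac{1}{5066} = - \frac{16349}{5066}$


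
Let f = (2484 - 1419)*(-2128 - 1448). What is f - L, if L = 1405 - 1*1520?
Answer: -3808325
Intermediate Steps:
L = -115 (L = 1405 - 1520 = -115)
f = -3808440 (f = 1065*(-3576) = -3808440)
f - L = -3808440 - 1*(-115) = -3808440 + 115 = -3808325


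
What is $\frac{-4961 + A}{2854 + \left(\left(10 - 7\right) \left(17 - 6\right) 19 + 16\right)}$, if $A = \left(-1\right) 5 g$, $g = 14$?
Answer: $- \frac{387}{269} \approx -1.4387$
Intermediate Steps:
$A = -70$ ($A = \left(-1\right) 5 \cdot 14 = \left(-5\right) 14 = -70$)
$\frac{-4961 + A}{2854 + \left(\left(10 - 7\right) \left(17 - 6\right) 19 + 16\right)} = \frac{-4961 - 70}{2854 + \left(\left(10 - 7\right) \left(17 - 6\right) 19 + 16\right)} = - \frac{5031}{2854 + \left(3 \cdot 11 \cdot 19 + 16\right)} = - \frac{5031}{2854 + \left(33 \cdot 19 + 16\right)} = - \frac{5031}{2854 + \left(627 + 16\right)} = - \frac{5031}{2854 + 643} = - \frac{5031}{3497} = \left(-5031\right) \frac{1}{3497} = - \frac{387}{269}$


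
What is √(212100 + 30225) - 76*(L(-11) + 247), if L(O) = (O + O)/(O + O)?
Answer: -18848 + 15*√1077 ≈ -18356.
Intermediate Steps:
L(O) = 1 (L(O) = (2*O)/((2*O)) = (2*O)*(1/(2*O)) = 1)
√(212100 + 30225) - 76*(L(-11) + 247) = √(212100 + 30225) - 76*(1 + 247) = √242325 - 76*248 = 15*√1077 - 18848 = -18848 + 15*√1077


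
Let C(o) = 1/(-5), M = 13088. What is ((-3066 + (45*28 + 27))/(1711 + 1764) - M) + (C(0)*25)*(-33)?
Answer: -44909204/3475 ≈ -12924.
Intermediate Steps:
C(o) = -1/5
((-3066 + (45*28 + 27))/(1711 + 1764) - M) + (C(0)*25)*(-33) = ((-3066 + (45*28 + 27))/(1711 + 1764) - 1*13088) - 1/5*25*(-33) = ((-3066 + (1260 + 27))/3475 - 13088) - 5*(-33) = ((-3066 + 1287)*(1/3475) - 13088) + 165 = (-1779*1/3475 - 13088) + 165 = (-1779/3475 - 13088) + 165 = -45482579/3475 + 165 = -44909204/3475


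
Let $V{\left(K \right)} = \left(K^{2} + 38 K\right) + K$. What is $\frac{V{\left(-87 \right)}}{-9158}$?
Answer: $- \frac{2088}{4579} \approx -0.45599$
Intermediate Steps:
$V{\left(K \right)} = K^{2} + 39 K$
$\frac{V{\left(-87 \right)}}{-9158} = \frac{\left(-87\right) \left(39 - 87\right)}{-9158} = \left(-87\right) \left(-48\right) \left(- \frac{1}{9158}\right) = 4176 \left(- \frac{1}{9158}\right) = - \frac{2088}{4579}$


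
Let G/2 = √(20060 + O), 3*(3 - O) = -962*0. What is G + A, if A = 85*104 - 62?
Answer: 8778 + 2*√20063 ≈ 9061.3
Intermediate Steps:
O = 3 (O = 3 - (-962)*0/3 = 3 - ⅓*0 = 3 + 0 = 3)
G = 2*√20063 (G = 2*√(20060 + 3) = 2*√20063 ≈ 283.29)
A = 8778 (A = 8840 - 62 = 8778)
G + A = 2*√20063 + 8778 = 8778 + 2*√20063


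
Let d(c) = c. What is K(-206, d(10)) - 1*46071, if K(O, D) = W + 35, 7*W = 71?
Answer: -322181/7 ≈ -46026.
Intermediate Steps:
W = 71/7 (W = (⅐)*71 = 71/7 ≈ 10.143)
K(O, D) = 316/7 (K(O, D) = 71/7 + 35 = 316/7)
K(-206, d(10)) - 1*46071 = 316/7 - 1*46071 = 316/7 - 46071 = -322181/7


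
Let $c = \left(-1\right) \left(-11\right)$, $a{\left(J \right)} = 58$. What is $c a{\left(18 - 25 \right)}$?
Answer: $638$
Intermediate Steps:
$c = 11$
$c a{\left(18 - 25 \right)} = 11 \cdot 58 = 638$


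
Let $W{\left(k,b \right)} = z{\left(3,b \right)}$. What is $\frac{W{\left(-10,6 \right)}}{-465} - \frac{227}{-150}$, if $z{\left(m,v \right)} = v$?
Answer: $\frac{6977}{4650} \approx 1.5004$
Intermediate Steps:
$W{\left(k,b \right)} = b$
$\frac{W{\left(-10,6 \right)}}{-465} - \frac{227}{-150} = \frac{6}{-465} - \frac{227}{-150} = 6 \left(- \frac{1}{465}\right) - - \frac{227}{150} = - \frac{2}{155} + \frac{227}{150} = \frac{6977}{4650}$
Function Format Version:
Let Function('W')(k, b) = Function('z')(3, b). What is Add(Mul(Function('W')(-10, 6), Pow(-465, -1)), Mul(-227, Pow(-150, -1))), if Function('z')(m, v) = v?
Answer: Rational(6977, 4650) ≈ 1.5004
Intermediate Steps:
Function('W')(k, b) = b
Add(Mul(Function('W')(-10, 6), Pow(-465, -1)), Mul(-227, Pow(-150, -1))) = Add(Mul(6, Pow(-465, -1)), Mul(-227, Pow(-150, -1))) = Add(Mul(6, Rational(-1, 465)), Mul(-227, Rational(-1, 150))) = Add(Rational(-2, 155), Rational(227, 150)) = Rational(6977, 4650)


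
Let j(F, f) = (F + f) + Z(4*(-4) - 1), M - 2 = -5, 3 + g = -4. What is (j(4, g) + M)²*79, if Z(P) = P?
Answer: 41791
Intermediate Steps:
g = -7 (g = -3 - 4 = -7)
M = -3 (M = 2 - 5 = -3)
j(F, f) = -17 + F + f (j(F, f) = (F + f) + (4*(-4) - 1) = (F + f) + (-16 - 1) = (F + f) - 17 = -17 + F + f)
(j(4, g) + M)²*79 = ((-17 + 4 - 7) - 3)²*79 = (-20 - 3)²*79 = (-23)²*79 = 529*79 = 41791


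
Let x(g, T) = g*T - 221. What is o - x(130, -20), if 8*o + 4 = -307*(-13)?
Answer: 26555/8 ≈ 3319.4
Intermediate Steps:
x(g, T) = -221 + T*g (x(g, T) = T*g - 221 = -221 + T*g)
o = 3987/8 (o = -1/2 + (-307*(-13))/8 = -1/2 + (1/8)*3991 = -1/2 + 3991/8 = 3987/8 ≈ 498.38)
o - x(130, -20) = 3987/8 - (-221 - 20*130) = 3987/8 - (-221 - 2600) = 3987/8 - 1*(-2821) = 3987/8 + 2821 = 26555/8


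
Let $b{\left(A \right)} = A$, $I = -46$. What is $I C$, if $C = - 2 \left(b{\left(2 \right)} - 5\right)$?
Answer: $-276$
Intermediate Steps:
$C = 6$ ($C = - 2 \left(2 - 5\right) = \left(-2\right) \left(-3\right) = 6$)
$I C = \left(-46\right) 6 = -276$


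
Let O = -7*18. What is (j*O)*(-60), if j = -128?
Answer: -967680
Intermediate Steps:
O = -126
(j*O)*(-60) = -128*(-126)*(-60) = 16128*(-60) = -967680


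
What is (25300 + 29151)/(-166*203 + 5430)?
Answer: -54451/28268 ≈ -1.9262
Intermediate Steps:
(25300 + 29151)/(-166*203 + 5430) = 54451/(-33698 + 5430) = 54451/(-28268) = 54451*(-1/28268) = -54451/28268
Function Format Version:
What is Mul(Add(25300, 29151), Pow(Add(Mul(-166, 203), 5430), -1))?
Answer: Rational(-54451, 28268) ≈ -1.9262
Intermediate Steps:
Mul(Add(25300, 29151), Pow(Add(Mul(-166, 203), 5430), -1)) = Mul(54451, Pow(Add(-33698, 5430), -1)) = Mul(54451, Pow(-28268, -1)) = Mul(54451, Rational(-1, 28268)) = Rational(-54451, 28268)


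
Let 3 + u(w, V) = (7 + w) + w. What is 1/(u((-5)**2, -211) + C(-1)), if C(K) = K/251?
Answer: 251/13553 ≈ 0.018520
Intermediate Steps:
u(w, V) = 4 + 2*w (u(w, V) = -3 + ((7 + w) + w) = -3 + (7 + 2*w) = 4 + 2*w)
C(K) = K/251 (C(K) = K*(1/251) = K/251)
1/(u((-5)**2, -211) + C(-1)) = 1/((4 + 2*(-5)**2) + (1/251)*(-1)) = 1/((4 + 2*25) - 1/251) = 1/((4 + 50) - 1/251) = 1/(54 - 1/251) = 1/(13553/251) = 251/13553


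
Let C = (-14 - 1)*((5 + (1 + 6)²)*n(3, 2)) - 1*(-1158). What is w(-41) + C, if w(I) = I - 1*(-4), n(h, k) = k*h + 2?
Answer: -5359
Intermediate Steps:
n(h, k) = 2 + h*k (n(h, k) = h*k + 2 = 2 + h*k)
w(I) = 4 + I (w(I) = I + 4 = 4 + I)
C = -5322 (C = (-14 - 1)*((5 + (1 + 6)²)*(2 + 3*2)) - 1*(-1158) = -15*(5 + 7²)*(2 + 6) + 1158 = -15*(5 + 49)*8 + 1158 = -810*8 + 1158 = -15*432 + 1158 = -6480 + 1158 = -5322)
w(-41) + C = (4 - 41) - 5322 = -37 - 5322 = -5359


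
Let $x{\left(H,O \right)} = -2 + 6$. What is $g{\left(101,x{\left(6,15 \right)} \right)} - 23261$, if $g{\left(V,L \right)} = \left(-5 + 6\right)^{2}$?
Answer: $-23260$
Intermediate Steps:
$x{\left(H,O \right)} = 4$
$g{\left(V,L \right)} = 1$ ($g{\left(V,L \right)} = 1^{2} = 1$)
$g{\left(101,x{\left(6,15 \right)} \right)} - 23261 = 1 - 23261 = -23260$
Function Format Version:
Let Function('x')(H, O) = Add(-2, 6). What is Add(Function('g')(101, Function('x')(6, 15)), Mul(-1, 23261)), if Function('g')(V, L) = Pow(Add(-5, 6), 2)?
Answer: -23260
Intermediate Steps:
Function('x')(H, O) = 4
Function('g')(V, L) = 1 (Function('g')(V, L) = Pow(1, 2) = 1)
Add(Function('g')(101, Function('x')(6, 15)), Mul(-1, 23261)) = Add(1, Mul(-1, 23261)) = Add(1, -23261) = -23260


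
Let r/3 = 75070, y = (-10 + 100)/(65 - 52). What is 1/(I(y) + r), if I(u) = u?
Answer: 13/2927820 ≈ 4.4402e-6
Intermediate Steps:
y = 90/13 ≈ 6.9231
r = 225210 (r = 3*75070 = 225210)
1/(I(y) + r) = 1/(90/13 + 225210) = 1/(2927820/13) = 13/2927820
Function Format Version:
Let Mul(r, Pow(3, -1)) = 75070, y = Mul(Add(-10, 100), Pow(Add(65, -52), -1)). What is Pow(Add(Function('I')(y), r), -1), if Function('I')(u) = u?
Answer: Rational(13, 2927820) ≈ 4.4402e-6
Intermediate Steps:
y = Rational(90, 13) (y = Mul(90, Pow(13, -1)) = Mul(90, Rational(1, 13)) = Rational(90, 13) ≈ 6.9231)
r = 225210 (r = Mul(3, 75070) = 225210)
Pow(Add(Function('I')(y), r), -1) = Pow(Add(Rational(90, 13), 225210), -1) = Pow(Rational(2927820, 13), -1) = Rational(13, 2927820)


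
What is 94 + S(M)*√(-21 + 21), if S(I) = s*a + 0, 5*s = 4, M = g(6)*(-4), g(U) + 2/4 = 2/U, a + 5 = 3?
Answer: 94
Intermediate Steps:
a = -2 (a = -5 + 3 = -2)
g(U) = -½ + 2/U
M = ⅔ (M = ((½)*(4 - 1*6)/6)*(-4) = ((½)*(⅙)*(4 - 6))*(-4) = ((½)*(⅙)*(-2))*(-4) = -⅙*(-4) = ⅔ ≈ 0.66667)
s = ⅘ (s = (⅕)*4 = ⅘ ≈ 0.80000)
S(I) = -8/5 (S(I) = (⅘)*(-2) + 0 = -8/5 + 0 = -8/5)
94 + S(M)*√(-21 + 21) = 94 - 8*√(-21 + 21)/5 = 94 - 8*√0/5 = 94 - 8/5*0 = 94 + 0 = 94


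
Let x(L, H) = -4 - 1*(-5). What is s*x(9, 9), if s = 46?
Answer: 46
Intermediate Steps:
x(L, H) = 1 (x(L, H) = -4 + 5 = 1)
s*x(9, 9) = 46*1 = 46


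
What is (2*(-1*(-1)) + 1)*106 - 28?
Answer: 290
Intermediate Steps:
(2*(-1*(-1)) + 1)*106 - 28 = (2*1 + 1)*106 - 28 = (2 + 1)*106 - 28 = 3*106 - 28 = 318 - 28 = 290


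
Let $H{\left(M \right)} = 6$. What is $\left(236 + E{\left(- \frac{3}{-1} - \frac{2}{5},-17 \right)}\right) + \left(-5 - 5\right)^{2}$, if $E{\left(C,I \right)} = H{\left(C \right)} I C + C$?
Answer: $\frac{367}{5} \approx 73.4$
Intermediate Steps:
$E{\left(C,I \right)} = C + 6 C I$ ($E{\left(C,I \right)} = 6 I C + C = 6 C I + C = C + 6 C I$)
$\left(236 + E{\left(- \frac{3}{-1} - \frac{2}{5},-17 \right)}\right) + \left(-5 - 5\right)^{2} = \left(236 + \left(- \frac{3}{-1} - \frac{2}{5}\right) \left(1 + 6 \left(-17\right)\right)\right) + \left(-5 - 5\right)^{2} = \left(236 + \left(\left(-3\right) \left(-1\right) - \frac{2}{5}\right) \left(1 - 102\right)\right) + \left(-10\right)^{2} = \left(236 + \left(3 - \frac{2}{5}\right) \left(-101\right)\right) + 100 = \left(236 + \frac{13}{5} \left(-101\right)\right) + 100 = \left(236 - \frac{1313}{5}\right) + 100 = - \frac{133}{5} + 100 = \frac{367}{5}$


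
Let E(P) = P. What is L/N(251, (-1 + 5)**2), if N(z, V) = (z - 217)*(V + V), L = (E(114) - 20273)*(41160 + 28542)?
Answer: -702561309/544 ≈ -1.2915e+6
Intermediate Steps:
L = -1405122618 (L = (114 - 20273)*(41160 + 28542) = -20159*69702 = -1405122618)
N(z, V) = 2*V*(-217 + z) (N(z, V) = (-217 + z)*(2*V) = 2*V*(-217 + z))
L/N(251, (-1 + 5)**2) = -1405122618*1/(2*(-1 + 5)**2*(-217 + 251)) = -1405122618/(2*4**2*34) = -1405122618/(2*16*34) = -1405122618/1088 = -1405122618*1/1088 = -702561309/544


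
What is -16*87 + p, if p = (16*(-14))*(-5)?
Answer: -272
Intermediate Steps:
p = 1120 (p = -224*(-5) = 1120)
-16*87 + p = -16*87 + 1120 = -1392 + 1120 = -272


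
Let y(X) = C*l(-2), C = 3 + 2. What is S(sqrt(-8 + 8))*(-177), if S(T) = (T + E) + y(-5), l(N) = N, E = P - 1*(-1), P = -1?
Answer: 1770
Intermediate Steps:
E = 0 (E = -1 - 1*(-1) = -1 + 1 = 0)
C = 5
y(X) = -10 (y(X) = 5*(-2) = -10)
S(T) = -10 + T (S(T) = (T + 0) - 10 = T - 10 = -10 + T)
S(sqrt(-8 + 8))*(-177) = (-10 + sqrt(-8 + 8))*(-177) = (-10 + sqrt(0))*(-177) = (-10 + 0)*(-177) = -10*(-177) = 1770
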